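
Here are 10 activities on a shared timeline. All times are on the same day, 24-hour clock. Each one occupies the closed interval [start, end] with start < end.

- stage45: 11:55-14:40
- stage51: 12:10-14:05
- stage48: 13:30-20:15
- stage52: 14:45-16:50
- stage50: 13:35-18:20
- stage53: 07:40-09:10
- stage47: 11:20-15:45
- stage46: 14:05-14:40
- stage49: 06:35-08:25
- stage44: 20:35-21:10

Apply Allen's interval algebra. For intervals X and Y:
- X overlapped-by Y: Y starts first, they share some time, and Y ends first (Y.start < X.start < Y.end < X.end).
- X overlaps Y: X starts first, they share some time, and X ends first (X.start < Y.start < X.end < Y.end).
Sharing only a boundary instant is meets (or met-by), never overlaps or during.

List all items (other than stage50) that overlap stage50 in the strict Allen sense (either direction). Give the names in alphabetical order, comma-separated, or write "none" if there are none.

stage45, stage47, stage51

Target stage50 = [13:35, 18:20].
stage44 [20:35, 21:10] → after → no.
stage45 [11:55, 14:40] → overlaps → yes.
stage46 [14:05, 14:40] → during → no.
stage47 [11:20, 15:45] → overlaps → yes.
stage48 [13:30, 20:15] → contains → no.
stage49 [06:35, 08:25] → before → no.
stage51 [12:10, 14:05] → overlaps → yes.
stage52 [14:45, 16:50] → during → no.
stage53 [07:40, 09:10] → before → no.
Result: stage45, stage47, stage51.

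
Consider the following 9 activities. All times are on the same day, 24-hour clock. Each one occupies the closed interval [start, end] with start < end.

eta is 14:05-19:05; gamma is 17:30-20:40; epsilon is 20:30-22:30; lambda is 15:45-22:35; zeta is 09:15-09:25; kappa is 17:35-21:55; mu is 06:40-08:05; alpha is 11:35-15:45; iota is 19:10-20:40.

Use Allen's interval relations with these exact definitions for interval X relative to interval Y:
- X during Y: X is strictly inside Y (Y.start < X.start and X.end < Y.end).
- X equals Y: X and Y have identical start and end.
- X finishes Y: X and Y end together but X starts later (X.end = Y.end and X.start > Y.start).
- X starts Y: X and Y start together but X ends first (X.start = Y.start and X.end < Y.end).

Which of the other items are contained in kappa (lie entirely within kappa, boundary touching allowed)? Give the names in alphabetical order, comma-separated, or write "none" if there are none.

iota

Target kappa = [17:35, 21:55].
alpha [11:35, 15:45] → before → no.
epsilon [20:30, 22:30] → overlapped-by → no.
eta [14:05, 19:05] → overlaps → no.
gamma [17:30, 20:40] → overlaps → no.
iota [19:10, 20:40] → during → yes.
lambda [15:45, 22:35] → contains → no.
mu [06:40, 08:05] → before → no.
zeta [09:15, 09:25] → before → no.
Result: iota.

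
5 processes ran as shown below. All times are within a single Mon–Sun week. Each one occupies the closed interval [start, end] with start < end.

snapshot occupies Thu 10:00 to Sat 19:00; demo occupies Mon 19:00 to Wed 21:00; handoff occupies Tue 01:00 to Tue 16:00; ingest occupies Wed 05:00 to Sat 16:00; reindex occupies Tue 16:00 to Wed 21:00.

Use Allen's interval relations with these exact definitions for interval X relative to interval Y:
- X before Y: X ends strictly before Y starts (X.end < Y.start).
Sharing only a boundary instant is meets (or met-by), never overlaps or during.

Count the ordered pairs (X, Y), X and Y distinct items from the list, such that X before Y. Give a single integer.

Checking all 20 ordered pairs for relation 'before'; matching pairs in alphabetical order:
(demo, snapshot): demo before snapshot ✓
(handoff, ingest): handoff before ingest ✓
(handoff, snapshot): handoff before snapshot ✓
(reindex, snapshot): reindex before snapshot ✓
Count: 4.

4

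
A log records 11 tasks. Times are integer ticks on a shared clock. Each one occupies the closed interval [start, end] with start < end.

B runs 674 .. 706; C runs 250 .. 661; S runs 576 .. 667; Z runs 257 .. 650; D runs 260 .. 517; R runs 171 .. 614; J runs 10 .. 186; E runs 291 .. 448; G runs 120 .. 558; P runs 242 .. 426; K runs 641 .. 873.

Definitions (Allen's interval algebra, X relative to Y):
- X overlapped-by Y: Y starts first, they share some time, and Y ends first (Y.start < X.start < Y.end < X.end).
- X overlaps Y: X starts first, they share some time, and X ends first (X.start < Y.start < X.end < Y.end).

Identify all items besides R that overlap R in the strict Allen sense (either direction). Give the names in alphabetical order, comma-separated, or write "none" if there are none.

C, G, J, S, Z

Target R = [171, 614].
B [674, 706] → after → no.
C [250, 661] → overlapped-by → yes.
D [260, 517] → during → no.
E [291, 448] → during → no.
G [120, 558] → overlaps → yes.
J [10, 186] → overlaps → yes.
K [641, 873] → after → no.
P [242, 426] → during → no.
S [576, 667] → overlapped-by → yes.
Z [257, 650] → overlapped-by → yes.
Result: C, G, J, S, Z.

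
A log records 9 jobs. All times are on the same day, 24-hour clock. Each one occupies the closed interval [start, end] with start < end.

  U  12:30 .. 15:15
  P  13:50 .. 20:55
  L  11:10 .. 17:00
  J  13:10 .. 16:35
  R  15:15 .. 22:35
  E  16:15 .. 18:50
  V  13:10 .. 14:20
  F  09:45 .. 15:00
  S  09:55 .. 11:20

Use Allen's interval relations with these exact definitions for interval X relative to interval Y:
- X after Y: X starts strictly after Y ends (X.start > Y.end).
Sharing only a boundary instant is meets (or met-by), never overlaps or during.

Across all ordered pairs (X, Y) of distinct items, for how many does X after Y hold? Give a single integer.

Checking all 72 ordered pairs for relation 'after'; matching pairs in alphabetical order:
(E, F): E after F ✓
(E, S): E after S ✓
(E, U): E after U ✓
(E, V): E after V ✓
(J, S): J after S ✓
(P, S): P after S ✓
(R, F): R after F ✓
(R, S): R after S ✓
(R, V): R after V ✓
(U, S): U after S ✓
(V, S): V after S ✓
Count: 11.

11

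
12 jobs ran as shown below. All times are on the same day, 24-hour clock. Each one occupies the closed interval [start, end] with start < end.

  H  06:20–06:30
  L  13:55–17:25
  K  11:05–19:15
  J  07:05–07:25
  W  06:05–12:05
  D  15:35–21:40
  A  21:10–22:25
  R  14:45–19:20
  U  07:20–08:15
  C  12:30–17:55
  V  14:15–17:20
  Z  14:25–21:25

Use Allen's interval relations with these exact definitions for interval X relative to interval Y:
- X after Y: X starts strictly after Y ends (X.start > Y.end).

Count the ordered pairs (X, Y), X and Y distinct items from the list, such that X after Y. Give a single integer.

Checking all 132 ordered pairs for relation 'after'; matching pairs in alphabetical order:
(A, C): A after C ✓
(A, H): A after H ✓
(A, J): A after J ✓
(A, K): A after K ✓
(A, L): A after L ✓
(A, R): A after R ✓
(A, U): A after U ✓
(A, V): A after V ✓
(A, W): A after W ✓
(C, H): C after H ✓
(C, J): C after J ✓
(C, U): C after U ✓
(C, W): C after W ✓
(D, H): D after H ✓
(D, J): D after J ✓
(D, U): D after U ✓
(D, W): D after W ✓
(J, H): J after H ✓
(K, H): K after H ✓
(K, J): K after J ✓
(K, U): K after U ✓
(L, H): L after H ✓
(L, J): L after J ✓
(L, U): L after U ✓
... plus 14 further pairs not listed.
Count: 38.

38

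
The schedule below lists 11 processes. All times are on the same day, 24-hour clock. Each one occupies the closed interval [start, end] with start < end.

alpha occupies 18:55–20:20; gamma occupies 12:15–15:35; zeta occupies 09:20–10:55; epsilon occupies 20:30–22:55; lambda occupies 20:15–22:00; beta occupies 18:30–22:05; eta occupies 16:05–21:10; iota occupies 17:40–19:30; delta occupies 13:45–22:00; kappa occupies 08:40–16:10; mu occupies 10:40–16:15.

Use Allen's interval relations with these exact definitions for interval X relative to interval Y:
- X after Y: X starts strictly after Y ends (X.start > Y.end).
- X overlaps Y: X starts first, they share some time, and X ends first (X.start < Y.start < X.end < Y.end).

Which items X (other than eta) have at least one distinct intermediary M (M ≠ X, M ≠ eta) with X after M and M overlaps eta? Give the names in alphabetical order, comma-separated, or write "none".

alpha, beta, epsilon, iota, lambda

Target eta = [16:05, 21:10].
Intermediaries M with M overlaps eta: kappa, mu.
Via kappa — items with X after kappa: alpha, beta, epsilon, iota, lambda.
Via mu — items with X after mu: alpha, beta, epsilon, iota, lambda.
Union: alpha, beta, epsilon, iota, lambda.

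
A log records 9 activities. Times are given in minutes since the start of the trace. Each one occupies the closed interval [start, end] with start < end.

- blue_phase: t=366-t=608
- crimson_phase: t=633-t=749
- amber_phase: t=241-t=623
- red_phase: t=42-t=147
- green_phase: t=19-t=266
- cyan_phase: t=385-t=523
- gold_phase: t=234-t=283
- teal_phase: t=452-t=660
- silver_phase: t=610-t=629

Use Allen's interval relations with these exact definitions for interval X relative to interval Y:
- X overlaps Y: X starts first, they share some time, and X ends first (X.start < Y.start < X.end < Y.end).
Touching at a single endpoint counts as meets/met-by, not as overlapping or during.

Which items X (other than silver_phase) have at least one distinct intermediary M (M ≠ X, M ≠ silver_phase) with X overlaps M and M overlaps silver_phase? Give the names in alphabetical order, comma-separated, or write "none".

Target silver_phase = [t=610, t=629].
Intermediaries M with M overlaps silver_phase: amber_phase.
Via amber_phase — items with X overlaps amber_phase: gold_phase, green_phase.
Union: gold_phase, green_phase.

gold_phase, green_phase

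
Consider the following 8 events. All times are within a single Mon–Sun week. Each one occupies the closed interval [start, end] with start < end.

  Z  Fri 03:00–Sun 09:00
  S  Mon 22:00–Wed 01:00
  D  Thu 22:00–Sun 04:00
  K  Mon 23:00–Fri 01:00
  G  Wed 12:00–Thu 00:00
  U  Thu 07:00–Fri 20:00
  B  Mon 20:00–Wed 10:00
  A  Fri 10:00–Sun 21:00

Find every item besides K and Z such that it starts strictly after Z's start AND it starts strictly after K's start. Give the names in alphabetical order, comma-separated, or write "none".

A

Conditions: its start is strictly after Z's start (X.start > Fri 03:00) AND its start is strictly after K's start (X.start > Mon 23:00).
A: start Fri 10:00 > Fri 03:00? ✓; start Fri 10:00 > Mon 23:00? ✓ → yes.
B: start Mon 20:00 > Fri 03:00? ✗; start Mon 20:00 > Mon 23:00? ✗ → no.
D: start Thu 22:00 > Fri 03:00? ✗; start Thu 22:00 > Mon 23:00? ✓ → no.
G: start Wed 12:00 > Fri 03:00? ✗; start Wed 12:00 > Mon 23:00? ✓ → no.
S: start Mon 22:00 > Fri 03:00? ✗; start Mon 22:00 > Mon 23:00? ✗ → no.
U: start Thu 07:00 > Fri 03:00? ✗; start Thu 07:00 > Mon 23:00? ✓ → no.
Result: A.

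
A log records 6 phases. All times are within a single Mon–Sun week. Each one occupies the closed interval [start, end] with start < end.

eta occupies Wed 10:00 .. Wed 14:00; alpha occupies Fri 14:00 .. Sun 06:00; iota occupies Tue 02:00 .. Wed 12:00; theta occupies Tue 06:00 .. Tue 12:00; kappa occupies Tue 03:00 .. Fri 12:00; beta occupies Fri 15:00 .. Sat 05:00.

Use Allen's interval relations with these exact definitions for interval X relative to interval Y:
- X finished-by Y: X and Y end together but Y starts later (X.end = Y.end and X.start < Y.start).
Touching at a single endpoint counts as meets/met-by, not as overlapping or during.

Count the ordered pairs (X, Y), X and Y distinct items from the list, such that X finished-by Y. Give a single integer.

Checking all 30 ordered pairs for relation 'finished-by'; matching pairs in alphabetical order:
No pair satisfies it.
Count: 0.

0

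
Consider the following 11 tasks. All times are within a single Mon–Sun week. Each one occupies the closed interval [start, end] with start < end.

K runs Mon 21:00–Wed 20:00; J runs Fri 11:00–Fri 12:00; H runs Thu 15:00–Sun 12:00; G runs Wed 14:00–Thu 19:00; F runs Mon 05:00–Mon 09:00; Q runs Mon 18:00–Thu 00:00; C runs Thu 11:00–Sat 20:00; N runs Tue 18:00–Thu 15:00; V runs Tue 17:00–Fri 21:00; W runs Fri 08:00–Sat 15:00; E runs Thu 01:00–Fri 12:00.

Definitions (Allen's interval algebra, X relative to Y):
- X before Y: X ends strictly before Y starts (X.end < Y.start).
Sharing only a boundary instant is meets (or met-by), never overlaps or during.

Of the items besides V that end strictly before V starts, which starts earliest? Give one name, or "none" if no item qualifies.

F

Target V = [Tue 17:00, Fri 21:00].
C [Thu 11:00, Sat 20:00] → overlapped-by → excluded.
E [Thu 01:00, Fri 12:00] → during → excluded.
F [Mon 05:00, Mon 09:00] → before → candidate.
G [Wed 14:00, Thu 19:00] → during → excluded.
H [Thu 15:00, Sun 12:00] → overlapped-by → excluded.
J [Fri 11:00, Fri 12:00] → during → excluded.
K [Mon 21:00, Wed 20:00] → overlaps → excluded.
N [Tue 18:00, Thu 15:00] → during → excluded.
Q [Mon 18:00, Thu 00:00] → overlaps → excluded.
W [Fri 08:00, Sat 15:00] → overlapped-by → excluded.
Among candidates, earliest start is Mon 05:00 → F.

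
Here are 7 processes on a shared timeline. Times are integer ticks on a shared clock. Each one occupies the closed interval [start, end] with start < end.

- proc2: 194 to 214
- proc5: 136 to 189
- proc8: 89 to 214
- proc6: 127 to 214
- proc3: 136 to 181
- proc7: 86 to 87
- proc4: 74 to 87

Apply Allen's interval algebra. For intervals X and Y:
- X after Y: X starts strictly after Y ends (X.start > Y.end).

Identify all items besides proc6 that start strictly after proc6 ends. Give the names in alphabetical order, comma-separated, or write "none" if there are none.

none

Target proc6 = [127, 214].
proc2 [194, 214] → finishes → no.
proc3 [136, 181] → during → no.
proc4 [74, 87] → before → no.
proc5 [136, 189] → during → no.
proc7 [86, 87] → before → no.
proc8 [89, 214] → finished-by → no.
Result: none.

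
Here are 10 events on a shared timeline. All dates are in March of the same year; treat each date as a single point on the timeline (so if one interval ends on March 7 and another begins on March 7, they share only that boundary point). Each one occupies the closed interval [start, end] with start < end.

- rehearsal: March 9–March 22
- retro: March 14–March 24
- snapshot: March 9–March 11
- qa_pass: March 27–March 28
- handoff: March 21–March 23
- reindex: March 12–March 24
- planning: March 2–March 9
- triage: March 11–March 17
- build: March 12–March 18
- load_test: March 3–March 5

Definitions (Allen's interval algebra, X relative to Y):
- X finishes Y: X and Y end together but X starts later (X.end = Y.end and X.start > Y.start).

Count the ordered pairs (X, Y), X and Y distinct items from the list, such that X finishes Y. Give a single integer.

Checking all 90 ordered pairs for relation 'finishes'; matching pairs in alphabetical order:
(retro, reindex): retro finishes reindex ✓
Count: 1.

1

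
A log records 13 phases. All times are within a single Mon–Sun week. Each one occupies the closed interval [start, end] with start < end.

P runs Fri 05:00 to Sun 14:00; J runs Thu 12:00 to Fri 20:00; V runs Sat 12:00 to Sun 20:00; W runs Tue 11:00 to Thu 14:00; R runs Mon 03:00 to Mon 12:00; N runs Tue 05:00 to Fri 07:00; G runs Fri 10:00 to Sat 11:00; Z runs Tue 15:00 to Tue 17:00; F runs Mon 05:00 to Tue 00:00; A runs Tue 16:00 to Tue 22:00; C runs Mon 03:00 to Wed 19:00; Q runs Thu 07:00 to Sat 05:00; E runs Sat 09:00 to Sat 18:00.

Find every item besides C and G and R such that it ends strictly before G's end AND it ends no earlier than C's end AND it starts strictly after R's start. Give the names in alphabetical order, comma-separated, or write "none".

Conditions: its end is strictly before G's end (X.end < Sat 11:00) AND its end is no earlier than C's end (X.end >= Wed 19:00) AND its start is strictly after R's start (X.start > Mon 03:00).
A: end Tue 22:00 < Sat 11:00? ✓; end Tue 22:00 >= Wed 19:00? ✗; start Tue 16:00 > Mon 03:00? ✓ → no.
E: end Sat 18:00 < Sat 11:00? ✗; end Sat 18:00 >= Wed 19:00? ✓; start Sat 09:00 > Mon 03:00? ✓ → no.
F: end Tue 00:00 < Sat 11:00? ✓; end Tue 00:00 >= Wed 19:00? ✗; start Mon 05:00 > Mon 03:00? ✓ → no.
J: end Fri 20:00 < Sat 11:00? ✓; end Fri 20:00 >= Wed 19:00? ✓; start Thu 12:00 > Mon 03:00? ✓ → yes.
N: end Fri 07:00 < Sat 11:00? ✓; end Fri 07:00 >= Wed 19:00? ✓; start Tue 05:00 > Mon 03:00? ✓ → yes.
P: end Sun 14:00 < Sat 11:00? ✗; end Sun 14:00 >= Wed 19:00? ✓; start Fri 05:00 > Mon 03:00? ✓ → no.
Q: end Sat 05:00 < Sat 11:00? ✓; end Sat 05:00 >= Wed 19:00? ✓; start Thu 07:00 > Mon 03:00? ✓ → yes.
V: end Sun 20:00 < Sat 11:00? ✗; end Sun 20:00 >= Wed 19:00? ✓; start Sat 12:00 > Mon 03:00? ✓ → no.
W: end Thu 14:00 < Sat 11:00? ✓; end Thu 14:00 >= Wed 19:00? ✓; start Tue 11:00 > Mon 03:00? ✓ → yes.
Z: end Tue 17:00 < Sat 11:00? ✓; end Tue 17:00 >= Wed 19:00? ✗; start Tue 15:00 > Mon 03:00? ✓ → no.
Result: J, N, Q, W.

J, N, Q, W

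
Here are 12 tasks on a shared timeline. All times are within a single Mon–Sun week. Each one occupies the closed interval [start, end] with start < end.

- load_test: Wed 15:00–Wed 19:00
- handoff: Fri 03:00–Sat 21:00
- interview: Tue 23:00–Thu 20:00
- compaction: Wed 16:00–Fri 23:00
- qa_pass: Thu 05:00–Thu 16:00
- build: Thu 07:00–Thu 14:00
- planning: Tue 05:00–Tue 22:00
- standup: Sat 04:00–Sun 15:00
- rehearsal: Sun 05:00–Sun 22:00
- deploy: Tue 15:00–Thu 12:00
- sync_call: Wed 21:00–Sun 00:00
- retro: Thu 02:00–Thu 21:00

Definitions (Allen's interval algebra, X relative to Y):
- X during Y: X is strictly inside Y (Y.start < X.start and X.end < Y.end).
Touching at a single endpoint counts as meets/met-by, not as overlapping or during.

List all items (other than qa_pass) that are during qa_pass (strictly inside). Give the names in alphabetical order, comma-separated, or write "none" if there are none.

Target qa_pass = [Thu 05:00, Thu 16:00].
build [Thu 07:00, Thu 14:00] → during → yes.
compaction [Wed 16:00, Fri 23:00] → contains → no.
deploy [Tue 15:00, Thu 12:00] → overlaps → no.
handoff [Fri 03:00, Sat 21:00] → after → no.
interview [Tue 23:00, Thu 20:00] → contains → no.
load_test [Wed 15:00, Wed 19:00] → before → no.
planning [Tue 05:00, Tue 22:00] → before → no.
rehearsal [Sun 05:00, Sun 22:00] → after → no.
retro [Thu 02:00, Thu 21:00] → contains → no.
standup [Sat 04:00, Sun 15:00] → after → no.
sync_call [Wed 21:00, Sun 00:00] → contains → no.
Result: build.

build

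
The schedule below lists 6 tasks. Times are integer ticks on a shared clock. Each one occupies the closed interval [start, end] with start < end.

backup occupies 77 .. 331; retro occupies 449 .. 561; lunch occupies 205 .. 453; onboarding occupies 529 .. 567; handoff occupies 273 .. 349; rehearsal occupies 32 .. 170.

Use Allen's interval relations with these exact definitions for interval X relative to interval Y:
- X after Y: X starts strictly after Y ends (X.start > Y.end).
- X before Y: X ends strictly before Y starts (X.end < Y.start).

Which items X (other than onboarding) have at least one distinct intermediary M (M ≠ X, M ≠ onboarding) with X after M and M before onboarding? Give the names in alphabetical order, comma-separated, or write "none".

handoff, lunch, retro

Target onboarding = [529, 567].
Intermediaries M with M before onboarding: backup, handoff, lunch, rehearsal.
Via backup — items with X after backup: retro.
Via handoff — items with X after handoff: retro.
Via lunch — items with X after lunch: none.
Via rehearsal — items with X after rehearsal: handoff, lunch, retro.
Union: handoff, lunch, retro.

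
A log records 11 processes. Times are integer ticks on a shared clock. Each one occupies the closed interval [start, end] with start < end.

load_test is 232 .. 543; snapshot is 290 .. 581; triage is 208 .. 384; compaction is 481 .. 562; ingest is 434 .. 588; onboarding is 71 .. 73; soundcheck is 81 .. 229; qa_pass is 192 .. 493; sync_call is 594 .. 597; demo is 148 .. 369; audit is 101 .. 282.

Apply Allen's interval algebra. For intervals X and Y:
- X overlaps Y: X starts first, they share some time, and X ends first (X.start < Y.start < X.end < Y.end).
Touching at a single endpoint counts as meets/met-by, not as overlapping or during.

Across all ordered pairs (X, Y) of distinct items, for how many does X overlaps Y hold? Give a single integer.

22

Checking all 110 ordered pairs for relation 'overlaps'; matching pairs in alphabetical order:
(audit, demo): audit overlaps demo ✓
(audit, load_test): audit overlaps load_test ✓
(audit, qa_pass): audit overlaps qa_pass ✓
(audit, triage): audit overlaps triage ✓
(demo, load_test): demo overlaps load_test ✓
(demo, qa_pass): demo overlaps qa_pass ✓
(demo, snapshot): demo overlaps snapshot ✓
(demo, triage): demo overlaps triage ✓
(load_test, compaction): load_test overlaps compaction ✓
(load_test, ingest): load_test overlaps ingest ✓
(load_test, snapshot): load_test overlaps snapshot ✓
(qa_pass, compaction): qa_pass overlaps compaction ✓
(qa_pass, ingest): qa_pass overlaps ingest ✓
(qa_pass, load_test): qa_pass overlaps load_test ✓
(qa_pass, snapshot): qa_pass overlaps snapshot ✓
(snapshot, ingest): snapshot overlaps ingest ✓
(soundcheck, audit): soundcheck overlaps audit ✓
(soundcheck, demo): soundcheck overlaps demo ✓
(soundcheck, qa_pass): soundcheck overlaps qa_pass ✓
(soundcheck, triage): soundcheck overlaps triage ✓
(triage, load_test): triage overlaps load_test ✓
(triage, snapshot): triage overlaps snapshot ✓
Count: 22.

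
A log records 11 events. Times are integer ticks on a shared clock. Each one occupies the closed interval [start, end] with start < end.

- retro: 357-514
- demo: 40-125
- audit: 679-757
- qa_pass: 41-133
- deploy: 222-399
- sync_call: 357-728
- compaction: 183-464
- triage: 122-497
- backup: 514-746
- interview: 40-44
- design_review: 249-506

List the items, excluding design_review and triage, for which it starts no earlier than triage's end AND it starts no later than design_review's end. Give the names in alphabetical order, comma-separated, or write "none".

Conditions: its start is no earlier than triage's end (X.start >= 497) AND its start is no later than design_review's end (X.start <= 506).
audit: start 679 >= 497? ✓; start 679 <= 506? ✗ → no.
backup: start 514 >= 497? ✓; start 514 <= 506? ✗ → no.
compaction: start 183 >= 497? ✗; start 183 <= 506? ✓ → no.
demo: start 40 >= 497? ✗; start 40 <= 506? ✓ → no.
deploy: start 222 >= 497? ✗; start 222 <= 506? ✓ → no.
interview: start 40 >= 497? ✗; start 40 <= 506? ✓ → no.
qa_pass: start 41 >= 497? ✗; start 41 <= 506? ✓ → no.
retro: start 357 >= 497? ✗; start 357 <= 506? ✓ → no.
sync_call: start 357 >= 497? ✗; start 357 <= 506? ✓ → no.
Result: none.

none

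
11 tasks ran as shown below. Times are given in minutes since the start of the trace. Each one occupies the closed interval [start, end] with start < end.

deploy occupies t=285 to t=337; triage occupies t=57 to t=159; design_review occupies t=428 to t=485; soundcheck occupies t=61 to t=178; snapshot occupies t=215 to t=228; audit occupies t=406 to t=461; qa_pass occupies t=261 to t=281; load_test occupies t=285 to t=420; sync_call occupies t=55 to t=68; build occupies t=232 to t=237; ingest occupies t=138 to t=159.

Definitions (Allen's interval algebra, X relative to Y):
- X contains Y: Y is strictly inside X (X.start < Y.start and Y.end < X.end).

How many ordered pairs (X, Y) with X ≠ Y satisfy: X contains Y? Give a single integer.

1

Checking all 110 ordered pairs for relation 'contains'; matching pairs in alphabetical order:
(soundcheck, ingest): soundcheck contains ingest ✓
Count: 1.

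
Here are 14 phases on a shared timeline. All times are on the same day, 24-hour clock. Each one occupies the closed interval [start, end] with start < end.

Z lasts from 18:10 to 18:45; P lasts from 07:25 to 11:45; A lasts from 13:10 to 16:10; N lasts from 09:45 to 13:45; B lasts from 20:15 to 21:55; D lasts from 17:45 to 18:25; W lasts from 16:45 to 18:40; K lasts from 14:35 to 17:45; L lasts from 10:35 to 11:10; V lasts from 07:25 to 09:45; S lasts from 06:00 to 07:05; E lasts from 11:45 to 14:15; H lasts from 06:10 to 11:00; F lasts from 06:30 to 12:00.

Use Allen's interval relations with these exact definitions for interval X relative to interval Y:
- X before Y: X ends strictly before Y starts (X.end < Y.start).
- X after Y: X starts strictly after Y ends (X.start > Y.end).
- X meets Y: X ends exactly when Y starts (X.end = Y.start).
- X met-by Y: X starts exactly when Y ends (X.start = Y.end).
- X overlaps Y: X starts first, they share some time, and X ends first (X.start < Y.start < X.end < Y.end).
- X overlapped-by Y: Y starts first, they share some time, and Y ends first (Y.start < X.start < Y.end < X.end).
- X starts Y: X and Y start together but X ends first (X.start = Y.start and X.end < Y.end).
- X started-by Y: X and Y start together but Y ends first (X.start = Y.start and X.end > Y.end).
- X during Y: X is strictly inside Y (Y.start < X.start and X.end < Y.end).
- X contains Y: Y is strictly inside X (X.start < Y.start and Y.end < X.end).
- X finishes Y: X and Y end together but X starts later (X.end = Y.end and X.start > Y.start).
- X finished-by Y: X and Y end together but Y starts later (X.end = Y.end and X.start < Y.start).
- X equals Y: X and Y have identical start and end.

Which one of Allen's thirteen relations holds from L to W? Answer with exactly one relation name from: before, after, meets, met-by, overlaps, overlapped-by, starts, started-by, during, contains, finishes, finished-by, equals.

L = [10:35, 11:10]; W = [16:45, 18:40].
Compare endpoints: L.start < W.start, L.start < W.end, L.end < W.start, L.end < W.end.
That pattern is 'before'.

before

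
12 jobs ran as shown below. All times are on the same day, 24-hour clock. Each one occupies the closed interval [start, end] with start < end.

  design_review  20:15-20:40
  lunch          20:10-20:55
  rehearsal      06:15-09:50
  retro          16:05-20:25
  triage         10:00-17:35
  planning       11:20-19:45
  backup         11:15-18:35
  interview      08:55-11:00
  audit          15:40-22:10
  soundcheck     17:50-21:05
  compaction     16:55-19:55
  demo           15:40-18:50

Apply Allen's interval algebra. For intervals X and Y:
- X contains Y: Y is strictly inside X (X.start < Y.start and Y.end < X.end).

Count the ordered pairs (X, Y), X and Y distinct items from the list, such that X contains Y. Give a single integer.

Checking all 132 ordered pairs for relation 'contains'; matching pairs in alphabetical order:
(audit, compaction): audit contains compaction ✓
(audit, design_review): audit contains design_review ✓
(audit, lunch): audit contains lunch ✓
(audit, retro): audit contains retro ✓
(audit, soundcheck): audit contains soundcheck ✓
(lunch, design_review): lunch contains design_review ✓
(planning, demo): planning contains demo ✓
(retro, compaction): retro contains compaction ✓
(soundcheck, design_review): soundcheck contains design_review ✓
(soundcheck, lunch): soundcheck contains lunch ✓
Count: 10.

10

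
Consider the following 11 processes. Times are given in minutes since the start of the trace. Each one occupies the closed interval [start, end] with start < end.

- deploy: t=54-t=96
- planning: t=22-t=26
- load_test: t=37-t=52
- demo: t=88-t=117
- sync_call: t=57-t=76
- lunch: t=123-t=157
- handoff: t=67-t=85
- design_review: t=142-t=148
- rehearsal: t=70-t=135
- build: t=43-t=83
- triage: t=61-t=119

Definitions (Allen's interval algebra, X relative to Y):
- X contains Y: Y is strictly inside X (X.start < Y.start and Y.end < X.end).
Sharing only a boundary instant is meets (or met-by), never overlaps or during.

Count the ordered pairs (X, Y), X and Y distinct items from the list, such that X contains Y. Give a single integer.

Checking all 110 ordered pairs for relation 'contains'; matching pairs in alphabetical order:
(build, sync_call): build contains sync_call ✓
(deploy, handoff): deploy contains handoff ✓
(deploy, sync_call): deploy contains sync_call ✓
(lunch, design_review): lunch contains design_review ✓
(rehearsal, demo): rehearsal contains demo ✓
(triage, demo): triage contains demo ✓
(triage, handoff): triage contains handoff ✓
Count: 7.

7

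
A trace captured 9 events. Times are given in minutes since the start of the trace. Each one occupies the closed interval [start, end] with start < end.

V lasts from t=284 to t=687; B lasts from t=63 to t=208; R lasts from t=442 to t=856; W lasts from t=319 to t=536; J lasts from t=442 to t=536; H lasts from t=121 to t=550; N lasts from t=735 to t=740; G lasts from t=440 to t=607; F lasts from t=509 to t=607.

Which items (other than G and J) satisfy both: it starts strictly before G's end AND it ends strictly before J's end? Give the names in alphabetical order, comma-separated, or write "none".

Conditions: its start is strictly before G's end (X.start < t=607) AND its end is strictly before J's end (X.end < t=536).
B: start t=63 < t=607? ✓; end t=208 < t=536? ✓ → yes.
F: start t=509 < t=607? ✓; end t=607 < t=536? ✗ → no.
H: start t=121 < t=607? ✓; end t=550 < t=536? ✗ → no.
N: start t=735 < t=607? ✗; end t=740 < t=536? ✗ → no.
R: start t=442 < t=607? ✓; end t=856 < t=536? ✗ → no.
V: start t=284 < t=607? ✓; end t=687 < t=536? ✗ → no.
W: start t=319 < t=607? ✓; end t=536 < t=536? ✗ → no.
Result: B.

B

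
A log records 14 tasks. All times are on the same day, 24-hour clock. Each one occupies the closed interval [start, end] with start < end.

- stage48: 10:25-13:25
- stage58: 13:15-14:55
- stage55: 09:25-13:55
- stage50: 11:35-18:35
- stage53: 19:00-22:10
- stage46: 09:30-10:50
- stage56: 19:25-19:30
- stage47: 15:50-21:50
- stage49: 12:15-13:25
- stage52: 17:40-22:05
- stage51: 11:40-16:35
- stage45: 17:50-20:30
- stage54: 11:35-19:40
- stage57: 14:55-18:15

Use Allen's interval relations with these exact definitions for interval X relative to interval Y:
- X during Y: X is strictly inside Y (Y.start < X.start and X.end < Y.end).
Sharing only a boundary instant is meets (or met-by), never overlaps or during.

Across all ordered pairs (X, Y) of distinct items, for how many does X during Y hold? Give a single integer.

20

Checking all 182 ordered pairs for relation 'during'; matching pairs in alphabetical order:
(stage45, stage47): stage45 during stage47 ✓
(stage45, stage52): stage45 during stage52 ✓
(stage46, stage55): stage46 during stage55 ✓
(stage48, stage55): stage48 during stage55 ✓
(stage49, stage50): stage49 during stage50 ✓
(stage49, stage51): stage49 during stage51 ✓
(stage49, stage54): stage49 during stage54 ✓
(stage49, stage55): stage49 during stage55 ✓
(stage51, stage50): stage51 during stage50 ✓
(stage51, stage54): stage51 during stage54 ✓
(stage56, stage45): stage56 during stage45 ✓
(stage56, stage47): stage56 during stage47 ✓
(stage56, stage52): stage56 during stage52 ✓
(stage56, stage53): stage56 during stage53 ✓
(stage56, stage54): stage56 during stage54 ✓
(stage57, stage50): stage57 during stage50 ✓
(stage57, stage54): stage57 during stage54 ✓
(stage58, stage50): stage58 during stage50 ✓
(stage58, stage51): stage58 during stage51 ✓
(stage58, stage54): stage58 during stage54 ✓
Count: 20.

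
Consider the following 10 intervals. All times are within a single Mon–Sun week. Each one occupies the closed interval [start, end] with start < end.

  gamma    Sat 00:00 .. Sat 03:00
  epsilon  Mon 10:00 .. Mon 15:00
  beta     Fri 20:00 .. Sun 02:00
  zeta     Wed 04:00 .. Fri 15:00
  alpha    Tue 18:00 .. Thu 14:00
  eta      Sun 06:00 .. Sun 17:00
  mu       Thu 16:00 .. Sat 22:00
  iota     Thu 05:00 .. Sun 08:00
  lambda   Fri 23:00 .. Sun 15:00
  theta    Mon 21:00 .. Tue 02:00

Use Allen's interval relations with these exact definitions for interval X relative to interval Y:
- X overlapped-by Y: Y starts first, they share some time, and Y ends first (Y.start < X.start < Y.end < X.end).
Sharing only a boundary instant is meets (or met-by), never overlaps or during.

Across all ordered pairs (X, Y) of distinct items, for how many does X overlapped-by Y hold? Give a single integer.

Checking all 90 ordered pairs for relation 'overlapped-by'; matching pairs in alphabetical order:
(beta, mu): beta overlapped-by mu ✓
(eta, iota): eta overlapped-by iota ✓
(eta, lambda): eta overlapped-by lambda ✓
(iota, alpha): iota overlapped-by alpha ✓
(iota, zeta): iota overlapped-by zeta ✓
(lambda, beta): lambda overlapped-by beta ✓
(lambda, iota): lambda overlapped-by iota ✓
(lambda, mu): lambda overlapped-by mu ✓
(mu, zeta): mu overlapped-by zeta ✓
(zeta, alpha): zeta overlapped-by alpha ✓
Count: 10.

10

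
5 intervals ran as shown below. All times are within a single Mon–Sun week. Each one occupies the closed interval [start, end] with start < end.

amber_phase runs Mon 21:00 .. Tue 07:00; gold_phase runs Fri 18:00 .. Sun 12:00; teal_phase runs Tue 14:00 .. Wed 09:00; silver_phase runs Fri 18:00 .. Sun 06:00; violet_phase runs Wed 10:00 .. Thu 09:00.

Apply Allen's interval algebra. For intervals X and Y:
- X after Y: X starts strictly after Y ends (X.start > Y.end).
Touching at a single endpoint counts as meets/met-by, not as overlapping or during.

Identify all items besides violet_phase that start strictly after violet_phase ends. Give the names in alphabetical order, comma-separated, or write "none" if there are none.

Target violet_phase = [Wed 10:00, Thu 09:00].
amber_phase [Mon 21:00, Tue 07:00] → before → no.
gold_phase [Fri 18:00, Sun 12:00] → after → yes.
silver_phase [Fri 18:00, Sun 06:00] → after → yes.
teal_phase [Tue 14:00, Wed 09:00] → before → no.
Result: gold_phase, silver_phase.

gold_phase, silver_phase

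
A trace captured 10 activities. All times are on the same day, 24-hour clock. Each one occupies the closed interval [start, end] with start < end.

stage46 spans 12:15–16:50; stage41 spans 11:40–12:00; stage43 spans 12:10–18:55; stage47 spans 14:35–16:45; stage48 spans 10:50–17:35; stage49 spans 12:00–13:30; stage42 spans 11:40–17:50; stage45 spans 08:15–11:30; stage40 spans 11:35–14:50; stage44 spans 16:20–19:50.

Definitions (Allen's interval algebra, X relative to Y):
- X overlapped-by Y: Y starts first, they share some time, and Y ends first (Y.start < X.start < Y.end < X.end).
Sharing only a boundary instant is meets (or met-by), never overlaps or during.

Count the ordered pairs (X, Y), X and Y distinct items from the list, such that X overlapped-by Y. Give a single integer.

15

Checking all 90 ordered pairs for relation 'overlapped-by'; matching pairs in alphabetical order:
(stage42, stage40): stage42 overlapped-by stage40 ✓
(stage42, stage48): stage42 overlapped-by stage48 ✓
(stage43, stage40): stage43 overlapped-by stage40 ✓
(stage43, stage42): stage43 overlapped-by stage42 ✓
(stage43, stage48): stage43 overlapped-by stage48 ✓
(stage43, stage49): stage43 overlapped-by stage49 ✓
(stage44, stage42): stage44 overlapped-by stage42 ✓
(stage44, stage43): stage44 overlapped-by stage43 ✓
(stage44, stage46): stage44 overlapped-by stage46 ✓
(stage44, stage47): stage44 overlapped-by stage47 ✓
(stage44, stage48): stage44 overlapped-by stage48 ✓
(stage46, stage40): stage46 overlapped-by stage40 ✓
(stage46, stage49): stage46 overlapped-by stage49 ✓
(stage47, stage40): stage47 overlapped-by stage40 ✓
(stage48, stage45): stage48 overlapped-by stage45 ✓
Count: 15.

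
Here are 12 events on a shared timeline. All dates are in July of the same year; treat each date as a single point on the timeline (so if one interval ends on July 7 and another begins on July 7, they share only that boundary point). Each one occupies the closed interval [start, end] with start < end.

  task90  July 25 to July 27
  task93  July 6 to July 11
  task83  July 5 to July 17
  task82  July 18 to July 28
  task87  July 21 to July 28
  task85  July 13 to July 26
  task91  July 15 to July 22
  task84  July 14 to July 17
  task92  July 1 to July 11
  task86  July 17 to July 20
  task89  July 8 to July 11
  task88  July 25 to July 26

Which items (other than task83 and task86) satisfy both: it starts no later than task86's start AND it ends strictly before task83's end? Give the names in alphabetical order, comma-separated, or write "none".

task89, task92, task93

Conditions: its start is no later than task86's start (X.start <= July 17) AND its end is strictly before task83's end (X.end < July 17).
task82: start July 18 <= July 17? ✗; end July 28 < July 17? ✗ → no.
task84: start July 14 <= July 17? ✓; end July 17 < July 17? ✗ → no.
task85: start July 13 <= July 17? ✓; end July 26 < July 17? ✗ → no.
task87: start July 21 <= July 17? ✗; end July 28 < July 17? ✗ → no.
task88: start July 25 <= July 17? ✗; end July 26 < July 17? ✗ → no.
task89: start July 8 <= July 17? ✓; end July 11 < July 17? ✓ → yes.
task90: start July 25 <= July 17? ✗; end July 27 < July 17? ✗ → no.
task91: start July 15 <= July 17? ✓; end July 22 < July 17? ✗ → no.
task92: start July 1 <= July 17? ✓; end July 11 < July 17? ✓ → yes.
task93: start July 6 <= July 17? ✓; end July 11 < July 17? ✓ → yes.
Result: task89, task92, task93.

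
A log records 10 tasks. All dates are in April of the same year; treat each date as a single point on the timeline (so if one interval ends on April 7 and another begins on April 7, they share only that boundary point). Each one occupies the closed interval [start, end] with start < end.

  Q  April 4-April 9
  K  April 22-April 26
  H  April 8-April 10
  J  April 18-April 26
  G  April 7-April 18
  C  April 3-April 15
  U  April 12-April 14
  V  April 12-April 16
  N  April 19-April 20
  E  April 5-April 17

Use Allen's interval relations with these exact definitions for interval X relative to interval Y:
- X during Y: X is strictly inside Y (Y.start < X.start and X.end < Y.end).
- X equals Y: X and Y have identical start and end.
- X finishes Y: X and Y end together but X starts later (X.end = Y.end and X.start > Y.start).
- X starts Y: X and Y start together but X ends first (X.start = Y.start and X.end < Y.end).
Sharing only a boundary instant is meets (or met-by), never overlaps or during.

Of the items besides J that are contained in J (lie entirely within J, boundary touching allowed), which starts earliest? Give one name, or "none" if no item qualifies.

Target J = [April 18, April 26].
C [April 3, April 15] → before → excluded.
E [April 5, April 17] → before → excluded.
G [April 7, April 18] → meets → excluded.
H [April 8, April 10] → before → excluded.
K [April 22, April 26] → finishes → candidate.
N [April 19, April 20] → during → candidate.
Q [April 4, April 9] → before → excluded.
U [April 12, April 14] → before → excluded.
V [April 12, April 16] → before → excluded.
Among candidates, earliest start is April 19 → N.

N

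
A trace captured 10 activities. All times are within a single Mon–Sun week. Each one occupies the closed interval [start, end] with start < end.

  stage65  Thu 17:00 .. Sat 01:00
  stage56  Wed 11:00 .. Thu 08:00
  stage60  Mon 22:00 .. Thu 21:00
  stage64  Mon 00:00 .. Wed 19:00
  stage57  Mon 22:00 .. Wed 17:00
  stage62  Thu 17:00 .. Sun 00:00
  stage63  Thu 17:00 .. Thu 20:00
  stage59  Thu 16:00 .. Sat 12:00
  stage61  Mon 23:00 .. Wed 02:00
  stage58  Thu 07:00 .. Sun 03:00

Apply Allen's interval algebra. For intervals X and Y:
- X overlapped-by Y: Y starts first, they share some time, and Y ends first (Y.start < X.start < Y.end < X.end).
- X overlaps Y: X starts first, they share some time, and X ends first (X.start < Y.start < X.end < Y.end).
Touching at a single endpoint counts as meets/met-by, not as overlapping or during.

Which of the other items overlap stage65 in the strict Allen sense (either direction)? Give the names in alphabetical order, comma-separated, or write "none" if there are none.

stage60

Target stage65 = [Thu 17:00, Sat 01:00].
stage56 [Wed 11:00, Thu 08:00] → before → no.
stage57 [Mon 22:00, Wed 17:00] → before → no.
stage58 [Thu 07:00, Sun 03:00] → contains → no.
stage59 [Thu 16:00, Sat 12:00] → contains → no.
stage60 [Mon 22:00, Thu 21:00] → overlaps → yes.
stage61 [Mon 23:00, Wed 02:00] → before → no.
stage62 [Thu 17:00, Sun 00:00] → started-by → no.
stage63 [Thu 17:00, Thu 20:00] → starts → no.
stage64 [Mon 00:00, Wed 19:00] → before → no.
Result: stage60.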